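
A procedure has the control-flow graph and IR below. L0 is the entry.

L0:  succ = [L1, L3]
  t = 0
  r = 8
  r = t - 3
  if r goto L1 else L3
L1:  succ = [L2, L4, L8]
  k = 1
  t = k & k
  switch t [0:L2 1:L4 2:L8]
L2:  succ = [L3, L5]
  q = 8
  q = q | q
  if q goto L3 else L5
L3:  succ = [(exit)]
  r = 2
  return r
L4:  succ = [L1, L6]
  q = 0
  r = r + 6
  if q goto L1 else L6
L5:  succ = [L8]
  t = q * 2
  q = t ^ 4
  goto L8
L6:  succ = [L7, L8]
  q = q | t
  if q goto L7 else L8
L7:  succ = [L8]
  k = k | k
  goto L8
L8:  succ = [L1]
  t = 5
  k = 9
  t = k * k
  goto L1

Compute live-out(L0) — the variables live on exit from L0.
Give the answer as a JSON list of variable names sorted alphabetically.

Block summaries:
  L0 def {r,t} use ∅
  L1 def {k,t} use ∅
  L2 def {q} use ∅
  L3 def {r} use ∅
  L4 def {q,r} use {r}
  L5 def {q,t} use {q}
  L6 def {q} use {q,t}
  L7 def {k} use {k}
  L8 def {k,t} use ∅

Backward fixpoint:
  live L0: ∅→{r}
  live L1: {r}→{k,r,t}
  live L2: {r}→{q,r}
  live L3: ∅→∅
  live L4: {k,r,t}→{k,q,r,t}
  live L5: {q,r}→{r}
  live L6: {k,q,r,t}→{k,r}
  live L7: {k,r}→{r}
  live L8: {r}→{r}

live-out(L0) = ["r"]

Answer: ["r"]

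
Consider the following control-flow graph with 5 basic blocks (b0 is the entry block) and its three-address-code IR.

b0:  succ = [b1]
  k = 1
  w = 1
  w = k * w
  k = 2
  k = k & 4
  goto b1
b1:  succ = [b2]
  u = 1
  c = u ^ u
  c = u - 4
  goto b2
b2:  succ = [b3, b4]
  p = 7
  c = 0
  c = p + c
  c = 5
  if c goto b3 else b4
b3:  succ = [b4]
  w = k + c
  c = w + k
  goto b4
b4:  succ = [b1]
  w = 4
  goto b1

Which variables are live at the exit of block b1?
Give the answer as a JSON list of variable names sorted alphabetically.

Block summaries:
  b0: {k,w} / ∅
  b1: {c,u} / ∅
  b2: {c,p} / ∅
  b3: {c,w} / {c,k}
  b4: {w} / ∅

Liveness:
  b0 li=∅ lo={k}
  b1 li={k} lo={k}
  b2 li={k} lo={c,k}
  b3 li={c,k} lo={k}
  b4 li={k} lo={k}

live-out(b1) = ["k"]

Answer: ["k"]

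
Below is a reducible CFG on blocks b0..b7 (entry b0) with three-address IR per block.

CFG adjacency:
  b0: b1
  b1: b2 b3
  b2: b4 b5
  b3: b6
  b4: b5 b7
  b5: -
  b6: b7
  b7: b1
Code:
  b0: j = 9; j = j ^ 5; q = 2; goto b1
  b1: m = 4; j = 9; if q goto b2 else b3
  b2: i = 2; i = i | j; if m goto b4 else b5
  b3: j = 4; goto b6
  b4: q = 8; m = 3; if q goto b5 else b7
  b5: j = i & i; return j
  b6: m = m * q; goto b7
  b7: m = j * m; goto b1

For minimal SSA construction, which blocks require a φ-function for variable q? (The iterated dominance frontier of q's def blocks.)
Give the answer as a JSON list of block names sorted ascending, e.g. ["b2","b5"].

Answer: ["b1", "b5", "b7"]

Derivation:
idom tree: b1←b0 b2←b1 b3←b1 b4←b2 b5←b2 b6←b3 b7←b1
Join-block Dom:
  b1: preds {b0,b7}: {b0} ∩ {b0,b1,b7} = {b0}; idom=b0
  b5: preds {b2,b4}: {b0,b1,b2} ∩ {b0,b1,b2,b4} = {b0,b1,b2}; idom=b2
  b7: preds {b4,b6}: {b0,b1,b2,b4} ∩ {b0,b1,b3,b6} = {b0,b1}; idom=b1

DF walk-up:
  join b1 pred b0: · stop@b0
  join b1 pred b7: b7→b1 stop@b0
  join b5 pred b2: · stop@b2
  join b5 pred b4: b4 stop@b2
  join b7 pred b4: b4→b2 stop@b1
  join b7 pred b6: b6→b3 stop@b1
  b0 → ∅
  b1 → {b1}
  b2 → {b7}
  b3 → {b7}
  b4 → {b5,b7}
  b5 → ∅
  b6 → {b7}
  b7 → {b1}

φ for q: defs {b0,b4}
  DF⁺ = {b1,b5,b7}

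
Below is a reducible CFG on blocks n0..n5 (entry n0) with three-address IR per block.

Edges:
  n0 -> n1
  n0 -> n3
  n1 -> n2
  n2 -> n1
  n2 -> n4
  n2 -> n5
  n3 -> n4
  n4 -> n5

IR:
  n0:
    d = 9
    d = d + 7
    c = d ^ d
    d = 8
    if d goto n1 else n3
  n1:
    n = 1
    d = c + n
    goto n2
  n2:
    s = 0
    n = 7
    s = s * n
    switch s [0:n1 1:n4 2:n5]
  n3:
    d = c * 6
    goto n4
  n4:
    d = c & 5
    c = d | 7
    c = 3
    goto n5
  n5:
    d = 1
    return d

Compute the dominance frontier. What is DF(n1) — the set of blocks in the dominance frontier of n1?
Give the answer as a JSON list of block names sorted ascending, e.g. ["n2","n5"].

Answer: ["n1", "n4", "n5"]

Derivation:
idom tree: n1←n0 n2←n1 n3←n0 n4←n0 n5←n0
Dom∩ at merges:
  n1: preds {n0,n2}: {n0} ∩ {n0,n1,n2} = {n0}; idom=n0
  n4: preds {n2,n3}: {n0,n1,n2} ∩ {n0,n3} = {n0}; idom=n0
  n5: preds {n2,n4}: {n0,n1,n2} ∩ {n0,n4} = {n0}; idom=n0

DF walk-up:
  n1←n0: walk · to n0
  n1←n2: walk n2→n1 to n0
  n4←n2: walk n2→n1 to n0
  n4←n3: walk n3 to n0
  n5←n2: walk n2→n1 to n0
  n5←n4: walk n4 to n0
  n0 → ∅
  n1 → {n1,n4,n5}
  n2 → {n1,n4,n5}
  n3 → {n4}
  n4 → {n5}
  n5 → ∅

DF(n1) = ["n1", "n4", "n5"]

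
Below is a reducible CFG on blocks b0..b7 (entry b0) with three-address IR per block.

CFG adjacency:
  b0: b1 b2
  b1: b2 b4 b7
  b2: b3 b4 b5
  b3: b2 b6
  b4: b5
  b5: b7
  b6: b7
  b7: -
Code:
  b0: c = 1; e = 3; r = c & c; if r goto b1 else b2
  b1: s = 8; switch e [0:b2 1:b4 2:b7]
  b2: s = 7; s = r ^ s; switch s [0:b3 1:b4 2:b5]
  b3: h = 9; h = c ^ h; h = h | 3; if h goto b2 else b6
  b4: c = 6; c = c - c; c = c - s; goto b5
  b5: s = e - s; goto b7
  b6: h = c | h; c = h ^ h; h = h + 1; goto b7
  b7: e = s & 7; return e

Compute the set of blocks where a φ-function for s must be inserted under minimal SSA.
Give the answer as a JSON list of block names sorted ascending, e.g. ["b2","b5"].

Answer: ["b2", "b4", "b5", "b7"]

Derivation:
idom tree: b1←b0 b2←b0 b3←b2 b4←b0 b5←b0 b6←b3 b7←b0
Join-block Dom:
  b2: preds {b0,b1,b3}: {b0} ∩ {b0,b1} ∩ {b0,b2,b3} = {b0}; idom=b0
  b4: preds {b1,b2}: {b0,b1} ∩ {b0,b2} = {b0}; idom=b0
  b5: preds {b2,b4}: {b0,b2} ∩ {b0,b4} = {b0}; idom=b0
  b7: preds {b1,b5,b6}: {b0,b1} ∩ {b0,b5} ∩ {b0,b2,b3,b6} = {b0}; idom=b0

DF derivation:
  join b2 pred b0: · stop@b0
  join b2 pred b1: b1 stop@b0
  join b2 pred b3: b3→b2 stop@b0
  join b4 pred b1: b1 stop@b0
  join b4 pred b2: b2 stop@b0
  join b5 pred b2: b2 stop@b0
  join b5 pred b4: b4 stop@b0
  join b7 pred b1: b1 stop@b0
  join b7 pred b5: b5 stop@b0
  join b7 pred b6: b6→b3→b2 stop@b0
  b0: DF=∅
  b1: DF={b2,b4,b7}
  b2: DF={b2,b4,b5,b7}
  b3: DF={b2,b7}
  b4: DF={b5}
  b5: DF={b7}
  b6: DF={b7}
  b7: DF=∅

φ for s: defs {b1,b2,b5}
  DF⁺ = {b2,b4,b5,b7}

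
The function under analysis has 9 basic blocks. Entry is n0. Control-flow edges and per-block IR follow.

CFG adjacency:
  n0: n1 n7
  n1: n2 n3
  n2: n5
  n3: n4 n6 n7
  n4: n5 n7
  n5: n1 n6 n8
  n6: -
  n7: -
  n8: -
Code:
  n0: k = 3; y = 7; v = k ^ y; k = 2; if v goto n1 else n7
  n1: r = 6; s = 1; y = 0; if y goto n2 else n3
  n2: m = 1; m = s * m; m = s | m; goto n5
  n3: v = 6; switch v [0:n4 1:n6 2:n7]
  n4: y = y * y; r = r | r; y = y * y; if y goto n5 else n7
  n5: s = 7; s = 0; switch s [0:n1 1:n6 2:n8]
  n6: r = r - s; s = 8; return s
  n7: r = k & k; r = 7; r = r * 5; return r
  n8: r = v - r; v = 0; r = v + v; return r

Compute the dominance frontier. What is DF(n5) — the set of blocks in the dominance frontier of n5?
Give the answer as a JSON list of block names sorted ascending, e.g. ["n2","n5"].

idom tree: n1←n0 n2←n1 n3←n1 n4←n3 n5←n1 n6←n1 n7←n0 n8←n5
Dom at joins:
  n1: preds {n0,n5}: {n0} ∩ {n0,n1,n5} = {n0}; idom=n0
  n5: preds {n2,n4}: {n0,n1,n2} ∩ {n0,n1,n3,n4} = {n0,n1}; idom=n1
  n6: preds {n3,n5}: {n0,n1,n3} ∩ {n0,n1,n5} = {n0,n1}; idom=n1
  n7: preds {n0,n3,n4}: {n0} ∩ {n0,n1,n3} ∩ {n0,n1,n3,n4} = {n0}; idom=n0

DF derivation:
  n1←n0: walk · to n0
  n1←n5: walk n5→n1 to n0
  n5←n2: walk n2 to n1
  n5←n4: walk n4→n3 to n1
  n6←n3: walk n3 to n1
  n6←n5: walk n5 to n1
  n7←n0: walk · to n0
  n7←n3: walk n3→n1 to n0
  n7←n4: walk n4→n3→n1 to n0
  DF(n0)=∅
  DF(n1)={n1,n7}
  DF(n2)={n5}
  DF(n3)={n5,n6,n7}
  DF(n4)={n5,n7}
  DF(n5)={n1,n6}
  DF(n6)=∅
  DF(n7)=∅
  DF(n8)=∅

DF(n5) = ["n1", "n6"]

Answer: ["n1", "n6"]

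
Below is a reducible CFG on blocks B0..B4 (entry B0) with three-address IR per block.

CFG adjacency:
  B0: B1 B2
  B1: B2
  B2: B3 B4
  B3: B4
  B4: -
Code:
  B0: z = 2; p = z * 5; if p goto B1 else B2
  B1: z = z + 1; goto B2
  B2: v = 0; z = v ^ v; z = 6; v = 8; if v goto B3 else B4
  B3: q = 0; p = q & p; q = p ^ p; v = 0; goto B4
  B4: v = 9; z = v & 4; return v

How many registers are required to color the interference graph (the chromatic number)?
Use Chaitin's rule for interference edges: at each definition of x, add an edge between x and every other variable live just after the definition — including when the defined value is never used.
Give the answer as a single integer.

Answer: 3

Working:
Block summaries:
  B0 def {p,z} use ∅
  B1 def {z} use {z}
  B2 def {v,z} use ∅
  B3 def {p,q,v} use {p}
  B4 def {v,z} use ∅

Backward fixpoint:
  B0: in=∅ out={p,z}
  B1: in={p,z} out={p}
  B2: in={p} out={p}
  B3: in={p} out=∅
  B4: in=∅ out=∅

Interfere edges:
  p: {q,v,z}
  q: {p}
  v: {p,z}
  z: {p,v}

Colouring:
  clique {p,v,z} ⇒ need ≥ 3
  assign p→r0 q→r1 v→r1 z→r2 — no edge inside a register ⇒ χ ≤ 3
  χ = 3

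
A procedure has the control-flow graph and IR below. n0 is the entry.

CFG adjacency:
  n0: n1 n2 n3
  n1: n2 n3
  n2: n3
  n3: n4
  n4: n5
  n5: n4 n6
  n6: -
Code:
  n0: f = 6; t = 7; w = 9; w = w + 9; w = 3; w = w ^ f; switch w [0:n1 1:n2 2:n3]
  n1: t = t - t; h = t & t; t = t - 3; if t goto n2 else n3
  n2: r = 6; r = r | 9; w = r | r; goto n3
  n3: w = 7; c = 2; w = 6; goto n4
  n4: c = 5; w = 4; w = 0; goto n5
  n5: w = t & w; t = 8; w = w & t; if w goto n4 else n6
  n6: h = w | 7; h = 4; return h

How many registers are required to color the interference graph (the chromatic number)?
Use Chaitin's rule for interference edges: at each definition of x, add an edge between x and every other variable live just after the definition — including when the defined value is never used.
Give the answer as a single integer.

Answer: 3

Working:
def/use:
  n0: {f,t,w} / ∅
  n1: {h,t} / {t}
  n2: {r,w} / ∅
  n3: {c,w} / ∅
  n4: {c,w} / ∅
  n5: {t,w} / {t,w}
  n6: {h} / {w}

Backward fixpoint:
  n0 li=∅ lo={t}
  n1 li={t} lo={t}
  n2 li={t} lo={t}
  n3 li={t} lo={t}
  n4 li={t} lo={t,w}
  n5 li={t,w} lo={t,w}
  n6 li={w} lo=∅

Interference:
  c — {t}
  f — {t,w}
  h — {t}
  r — {t}
  t — {c,f,h,r,w}
  w — {f,t}

Registers:
  {f,t,w} pairwise interfere (3-clique) ⇒ χ ≥ 3
  assign c→R1 f→R1 h→R1 r→R1 t→R0 w→R2 — no edge inside a register ⇒ χ ≤ 3
  χ = 3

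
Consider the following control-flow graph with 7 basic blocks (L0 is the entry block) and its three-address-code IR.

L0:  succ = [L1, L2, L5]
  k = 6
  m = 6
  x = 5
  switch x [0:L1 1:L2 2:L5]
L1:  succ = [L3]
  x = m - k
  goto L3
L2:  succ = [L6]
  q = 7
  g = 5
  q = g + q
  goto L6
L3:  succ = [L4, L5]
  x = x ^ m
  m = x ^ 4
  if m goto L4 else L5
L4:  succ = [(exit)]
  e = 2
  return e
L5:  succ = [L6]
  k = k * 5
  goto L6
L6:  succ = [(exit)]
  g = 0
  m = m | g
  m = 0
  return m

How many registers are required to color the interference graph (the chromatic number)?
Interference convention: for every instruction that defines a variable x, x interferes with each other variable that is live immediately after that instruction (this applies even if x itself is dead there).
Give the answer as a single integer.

Answer: 3

Derivation:
Block summaries:
  L0: {k,m,x} / ∅
  L1: {x} / {k,m}
  L2: {g,q} / ∅
  L3: {m,x} / {m,x}
  L4: {e} / ∅
  L5: {k} / {k}
  L6: {g,m} / {m}

Live sets:
  L0: in=∅ out={k,m}
  L1: in={k,m} out={k,m,x}
  L2: in={m} out={m}
  L3: in={k,m,x} out={k,m}
  L4: in=∅ out=∅
  L5: in={k,m} out={m}
  L6: in={m} out=∅

Conflict graph:
  e: ∅
  g: {m,q}
  k: {m,x}
  m: {g,k,q,x}
  q: {g,m}
  x: {k,m}

Chromatic number:
  {g,m,q} pairwise interfere (3-clique) ⇒ χ ≥ 3
  assign e→R0 g→R1 k→R1 m→R0 q→R2 x→R2 — no edge inside a register ⇒ χ ≤ 3
  χ = 3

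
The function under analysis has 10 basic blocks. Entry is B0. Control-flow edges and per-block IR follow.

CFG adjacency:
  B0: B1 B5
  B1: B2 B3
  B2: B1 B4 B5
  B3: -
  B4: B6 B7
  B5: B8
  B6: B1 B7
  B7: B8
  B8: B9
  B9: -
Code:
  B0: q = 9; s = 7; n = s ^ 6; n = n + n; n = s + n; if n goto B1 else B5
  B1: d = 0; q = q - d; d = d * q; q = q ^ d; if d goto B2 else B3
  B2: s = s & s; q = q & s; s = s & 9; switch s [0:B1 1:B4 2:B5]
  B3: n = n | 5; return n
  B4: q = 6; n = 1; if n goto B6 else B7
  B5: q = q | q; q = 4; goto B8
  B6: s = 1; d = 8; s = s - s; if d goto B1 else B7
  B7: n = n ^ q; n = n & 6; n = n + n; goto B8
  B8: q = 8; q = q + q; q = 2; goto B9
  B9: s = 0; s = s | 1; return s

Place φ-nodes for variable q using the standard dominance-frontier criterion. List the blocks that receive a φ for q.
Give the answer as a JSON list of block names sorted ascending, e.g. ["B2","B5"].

Answer: ["B1", "B5", "B8"]

Analysis:
idom tree: B1←B0 B2←B1 B3←B1 B4←B2 B5←B0 B6←B4 B7←B4 B8←B0 B9←B8
Dom∩ at merges:
  B1: preds {B0,B2,B6}: {B0} ∩ {B0,B1,B2} ∩ {B0,B1,B2,B4,B6} = {B0}; idom=B0
  B5: preds {B0,B2}: {B0} ∩ {B0,B1,B2} = {B0}; idom=B0
  B7: preds {B4,B6}: {B0,B1,B2,B4} ∩ {B0,B1,B2,B4,B6} = {B0,B1,B2,B4}; idom=B4
  B8: preds {B5,B7}: {B0,B5} ∩ {B0,B1,B2,B4,B7} = {B0}; idom=B0

Frontier:
  B1←B0: walk · to B0
  B1←B2: walk B2→B1 to B0
  B1←B6: walk B6→B4→B2→B1 to B0
  B5←B0: walk · to B0
  B5←B2: walk B2→B1 to B0
  B7←B4: walk · to B4
  B7←B6: walk B6 to B4
  B8←B5: walk B5 to B0
  B8←B7: walk B7→B4→B2→B1 to B0
  DF(B0)=∅
  DF(B1)={B1,B5,B8}
  DF(B2)={B1,B5,B8}
  DF(B3)=∅
  DF(B4)={B1,B8}
  DF(B5)={B8}
  DF(B6)={B1,B7}
  DF(B7)={B8}
  DF(B8)=∅
  DF(B9)=∅

φ for q: defs {B0,B1,B2,B4,B5,B8}
  DF⁺ = {B1,B5,B8}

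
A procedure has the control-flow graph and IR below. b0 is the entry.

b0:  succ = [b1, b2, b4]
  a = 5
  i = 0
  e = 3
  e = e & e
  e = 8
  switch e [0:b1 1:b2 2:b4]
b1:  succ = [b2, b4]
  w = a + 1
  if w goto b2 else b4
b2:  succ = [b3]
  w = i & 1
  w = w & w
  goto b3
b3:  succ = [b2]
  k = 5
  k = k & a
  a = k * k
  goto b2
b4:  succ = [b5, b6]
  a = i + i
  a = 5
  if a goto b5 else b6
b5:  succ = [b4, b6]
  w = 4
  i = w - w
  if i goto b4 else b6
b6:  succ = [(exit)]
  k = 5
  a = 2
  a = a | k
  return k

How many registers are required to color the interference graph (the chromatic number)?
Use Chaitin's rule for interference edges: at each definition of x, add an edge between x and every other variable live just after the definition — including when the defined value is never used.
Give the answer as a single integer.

Answer: 3

Working:
Per-block:
  b0: def={a,e,i} ue=∅
  b1: def={w} ue={a}
  b2: def={w} ue={i}
  b3: def={a,k} ue={a}
  b4: def={a} ue={i}
  b5: def={i,w} ue=∅
  b6: def={a,k} ue=∅

Live sets:
  live b0: ∅→{a,i}
  live b1: {a,i}→{a,i}
  live b2: {a,i}→{a,i}
  live b3: {a,i}→{a,i}
  live b4: {i}→∅
  live b5: ∅→{i}
  live b6: ∅→∅

Conflict graph:
  a — {e,i,k,w}
  e — {a,i}
  i — {a,e,k,w}
  k — {a,i}
  w — {a,i}

Chromatic number:
  lower bound: {a,e,i} mutually conflict ⇒ χ ≥ 3
  3-colouring: c0={a}  c1={i}  c2={e,k,w}
  χ = 3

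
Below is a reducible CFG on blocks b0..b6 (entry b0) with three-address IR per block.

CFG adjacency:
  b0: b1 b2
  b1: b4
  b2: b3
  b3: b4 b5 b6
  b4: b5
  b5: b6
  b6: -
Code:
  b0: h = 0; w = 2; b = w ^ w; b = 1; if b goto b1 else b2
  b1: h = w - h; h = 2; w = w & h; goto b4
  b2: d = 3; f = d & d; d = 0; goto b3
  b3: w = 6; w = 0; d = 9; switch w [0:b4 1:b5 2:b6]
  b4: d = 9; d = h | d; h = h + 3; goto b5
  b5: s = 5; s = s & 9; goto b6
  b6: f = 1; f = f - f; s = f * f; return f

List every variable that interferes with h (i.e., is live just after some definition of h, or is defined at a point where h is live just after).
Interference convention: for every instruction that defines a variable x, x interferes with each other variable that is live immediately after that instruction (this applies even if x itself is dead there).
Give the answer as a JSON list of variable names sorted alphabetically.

Answer: ["b", "d", "f", "w"]

Derivation:
Block summaries:
  b0: {b,h,w} / ∅
  b1: {h,w} / {h,w}
  b2: {d,f} / ∅
  b3: {d,w} / ∅
  b4: {d,h} / {h}
  b5: {s} / ∅
  b6: {f,s} / ∅

Backward fixpoint:
  b0 li=∅ lo={h,w}
  b1 li={h,w} lo={h}
  b2 li={h} lo={h}
  b3 li={h} lo={h}
  b4 li={h} lo=∅
  b5 li=∅ lo=∅
  b6 li=∅ lo=∅

Conflict graph:
  b — {h,w}
  d — {h,w}
  f — {h,s}
  h — {b,d,f,w}
  s — {f}
  w — {b,d,h}

N(h) = ["b", "d", "f", "w"]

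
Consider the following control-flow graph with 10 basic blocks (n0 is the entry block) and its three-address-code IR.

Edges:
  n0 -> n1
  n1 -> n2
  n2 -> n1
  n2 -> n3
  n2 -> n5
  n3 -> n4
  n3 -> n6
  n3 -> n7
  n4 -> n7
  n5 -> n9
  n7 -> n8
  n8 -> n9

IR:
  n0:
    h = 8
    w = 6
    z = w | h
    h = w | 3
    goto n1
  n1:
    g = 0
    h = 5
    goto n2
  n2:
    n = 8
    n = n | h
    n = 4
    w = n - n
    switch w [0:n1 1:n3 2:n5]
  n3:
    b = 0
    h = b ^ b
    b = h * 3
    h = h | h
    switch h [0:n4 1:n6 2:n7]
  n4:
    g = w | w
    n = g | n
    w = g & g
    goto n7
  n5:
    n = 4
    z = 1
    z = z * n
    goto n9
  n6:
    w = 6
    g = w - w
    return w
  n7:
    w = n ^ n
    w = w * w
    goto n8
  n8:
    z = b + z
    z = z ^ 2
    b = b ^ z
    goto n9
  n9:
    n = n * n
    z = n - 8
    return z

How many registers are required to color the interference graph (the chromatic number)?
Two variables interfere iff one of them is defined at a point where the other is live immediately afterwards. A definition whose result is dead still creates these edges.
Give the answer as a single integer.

Block summaries:
  n0 def {h,w,z} use ∅
  n1 def {g,h} use ∅
  n2 def {n,w} use {h}
  n3 def {b,h} use ∅
  n4 def {g,n,w} use {n,w}
  n5 def {n,z} use ∅
  n6 def {g,w} use ∅
  n7 def {w} use {n}
  n8 def {b,z} use {b,z}
  n9 def {n,z} use {n}

Liveness:
  n0: in=∅ out={z}
  n1: in={z} out={h,z}
  n2: in={h,z} out={n,w,z}
  n3: in={n,w,z} out={b,n,w,z}
  n4: in={b,n,w,z} out={b,n,z}
  n5: in=∅ out={n}
  n6: in=∅ out=∅
  n7: in={b,n,z} out={b,n,z}
  n8: in={b,n,z} out={n}
  n9: in={n} out=∅

Conflict graph:
  b↔{g,h,n,w,z}
  g↔{b,n,w,z}
  h↔{b,n,w,z}
  n↔{b,g,h,w,z}
  w↔{b,g,h,n,z}
  z↔{b,g,h,n,w}

Chromatic number:
  lower bound: {b,g,n,w,z} mutually conflict ⇒ χ ≥ 5
  assign b→R0 g→R4 h→R4 n→R1 w→R2 z→R3 — no edge inside a register ⇒ χ ≤ 5
  χ = 5

Answer: 5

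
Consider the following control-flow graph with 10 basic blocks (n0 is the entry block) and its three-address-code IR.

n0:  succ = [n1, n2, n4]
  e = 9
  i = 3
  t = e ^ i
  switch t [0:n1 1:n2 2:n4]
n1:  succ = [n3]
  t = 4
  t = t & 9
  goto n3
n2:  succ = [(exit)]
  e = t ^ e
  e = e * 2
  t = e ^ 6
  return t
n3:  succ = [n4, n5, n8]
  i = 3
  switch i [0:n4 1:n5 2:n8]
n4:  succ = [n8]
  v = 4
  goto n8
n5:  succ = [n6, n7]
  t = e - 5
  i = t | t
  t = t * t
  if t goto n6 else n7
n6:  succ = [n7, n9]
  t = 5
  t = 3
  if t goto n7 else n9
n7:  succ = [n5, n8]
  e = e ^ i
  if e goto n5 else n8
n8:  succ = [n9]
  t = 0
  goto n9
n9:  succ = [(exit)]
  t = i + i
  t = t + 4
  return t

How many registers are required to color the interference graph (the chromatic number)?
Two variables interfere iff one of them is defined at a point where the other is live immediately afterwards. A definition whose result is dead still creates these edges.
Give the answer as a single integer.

Answer: 3

Analysis:
def/use:
  n0 def {e,i,t} use ∅
  n1 def {t} use ∅
  n2 def {e,t} use {e,t}
  n3 def {i} use ∅
  n4 def {v} use ∅
  n5 def {i,t} use {e}
  n6 def {t} use ∅
  n7 def {e} use {e,i}
  n8 def {t} use ∅
  n9 def {t} use {i}

Liveness:
  live n0: ∅→{e,i,t}
  live n1: {e}→{e}
  live n2: {e,t}→∅
  live n3: {e}→{e,i}
  live n4: {i}→{i}
  live n5: {e}→{e,i}
  live n6: {e,i}→{e,i}
  live n7: {e,i}→{e,i}
  live n8: {i}→{i}
  live n9: {i}→∅

Conflict graph:
  e: {i,t}
  i: {e,t,v}
  t: {e,i}
  v: {i}

Colouring:
  lower bound: {e,i,t} mutually conflict ⇒ χ ≥ 3
  3-colouring: R0={i}  R1={e,v}  R2={t}
  χ = 3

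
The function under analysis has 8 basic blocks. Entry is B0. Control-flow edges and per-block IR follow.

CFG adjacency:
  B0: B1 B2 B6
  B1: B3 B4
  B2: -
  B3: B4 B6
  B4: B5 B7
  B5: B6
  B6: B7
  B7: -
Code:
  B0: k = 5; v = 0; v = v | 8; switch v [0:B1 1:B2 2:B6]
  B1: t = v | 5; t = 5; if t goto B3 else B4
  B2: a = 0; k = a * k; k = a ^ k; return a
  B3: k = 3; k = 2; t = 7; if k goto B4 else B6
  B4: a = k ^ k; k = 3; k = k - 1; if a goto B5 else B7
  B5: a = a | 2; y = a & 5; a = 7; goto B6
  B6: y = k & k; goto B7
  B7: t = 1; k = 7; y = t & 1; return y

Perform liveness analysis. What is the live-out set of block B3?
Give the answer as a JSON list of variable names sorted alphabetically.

Answer: ["k"]

Analysis:
Block summaries:
  B0: {k,v} / ∅
  B1: {t} / {v}
  B2: {a,k} / {k}
  B3: {k,t} / ∅
  B4: {a,k} / {k}
  B5: {a,y} / {a}
  B6: {y} / {k}
  B7: {k,t,y} / ∅

Backward fixpoint:
  live B0: ∅→{k,v}
  live B1: {k,v}→{k}
  live B2: {k}→∅
  live B3: ∅→{k}
  live B4: {k}→{a,k}
  live B5: {a,k}→{k}
  live B6: {k}→∅
  live B7: ∅→∅

live-out(B3) = ["k"]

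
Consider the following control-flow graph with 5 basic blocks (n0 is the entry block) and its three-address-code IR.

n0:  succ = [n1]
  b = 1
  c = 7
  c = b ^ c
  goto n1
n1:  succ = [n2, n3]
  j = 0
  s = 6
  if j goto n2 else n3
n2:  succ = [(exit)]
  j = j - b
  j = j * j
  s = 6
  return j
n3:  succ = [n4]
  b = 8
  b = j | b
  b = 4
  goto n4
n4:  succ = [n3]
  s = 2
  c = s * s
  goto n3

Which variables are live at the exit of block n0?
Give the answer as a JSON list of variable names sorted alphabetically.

Block summaries:
  n0 def {b,c} use ∅
  n1 def {j,s} use ∅
  n2 def {j,s} use {b,j}
  n3 def {b} use {j}
  n4 def {c,s} use ∅

Live sets:
  n0: in=∅ out={b}
  n1: in={b} out={b,j}
  n2: in={b,j} out=∅
  n3: in={j} out={j}
  n4: in={j} out={j}

live-out(n0) = ["b"]

Answer: ["b"]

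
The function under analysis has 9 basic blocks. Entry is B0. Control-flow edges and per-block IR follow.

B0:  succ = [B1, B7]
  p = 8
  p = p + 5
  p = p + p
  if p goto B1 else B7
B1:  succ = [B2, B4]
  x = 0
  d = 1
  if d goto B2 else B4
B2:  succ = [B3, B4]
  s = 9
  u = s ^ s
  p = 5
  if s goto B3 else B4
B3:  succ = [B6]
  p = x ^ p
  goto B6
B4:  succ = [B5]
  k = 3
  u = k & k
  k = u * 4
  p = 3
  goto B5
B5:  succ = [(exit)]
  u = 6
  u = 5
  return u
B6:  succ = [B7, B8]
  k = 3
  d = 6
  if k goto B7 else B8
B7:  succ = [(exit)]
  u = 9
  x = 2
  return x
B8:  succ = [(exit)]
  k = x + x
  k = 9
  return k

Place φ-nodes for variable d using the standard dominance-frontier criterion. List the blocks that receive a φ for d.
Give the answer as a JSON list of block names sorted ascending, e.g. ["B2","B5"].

Answer: ["B7"]

Derivation:
idom tree: B1←B0 B2←B1 B3←B2 B4←B1 B5←B4 B6←B3 B7←B0 B8←B6
Dom at joins:
  B4: preds {B1,B2}: {B0,B1} ∩ {B0,B1,B2} = {B0,B1}; idom=B1
  B7: preds {B0,B6}: {B0} ∩ {B0,B1,B2,B3,B6} = {B0}; idom=B0

DF walk-up:
  B4←B1: walk · to B1
  B4←B2: walk B2 to B1
  B7←B0: walk · to B0
  B7←B6: walk B6→B3→B2→B1 to B0
  B0 → ∅
  B1 → {B7}
  B2 → {B4,B7}
  B3 → {B7}
  B4 → ∅
  B5 → ∅
  B6 → {B7}
  B7 → ∅
  B8 → ∅

φ for d: defs {B1,B6}
  DF⁺ = {B7}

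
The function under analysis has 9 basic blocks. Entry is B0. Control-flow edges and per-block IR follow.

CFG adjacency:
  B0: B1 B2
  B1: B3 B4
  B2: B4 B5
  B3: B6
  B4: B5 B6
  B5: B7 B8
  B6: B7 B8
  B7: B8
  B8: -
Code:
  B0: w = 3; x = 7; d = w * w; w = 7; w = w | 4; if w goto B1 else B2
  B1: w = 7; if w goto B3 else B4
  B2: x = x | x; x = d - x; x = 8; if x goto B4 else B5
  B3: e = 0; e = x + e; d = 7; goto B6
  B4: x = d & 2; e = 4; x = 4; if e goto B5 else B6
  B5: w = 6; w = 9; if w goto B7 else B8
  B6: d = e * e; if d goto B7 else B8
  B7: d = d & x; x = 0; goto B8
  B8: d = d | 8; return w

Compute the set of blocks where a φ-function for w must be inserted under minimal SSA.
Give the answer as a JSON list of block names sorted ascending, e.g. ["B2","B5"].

Answer: ["B4", "B5", "B6", "B7", "B8"]

Analysis:
idom tree: B1←B0 B2←B0 B3←B1 B4←B0 B5←B0 B6←B0 B7←B0 B8←B0
Dom at joins:
  B4: preds {B1,B2}: {B0,B1} ∩ {B0,B2} = {B0}; idom=B0
  B5: preds {B2,B4}: {B0,B2} ∩ {B0,B4} = {B0}; idom=B0
  B6: preds {B3,B4}: {B0,B1,B3} ∩ {B0,B4} = {B0}; idom=B0
  B7: preds {B5,B6}: {B0,B5} ∩ {B0,B6} = {B0}; idom=B0
  B8: preds {B5,B6,B7}: {B0,B5} ∩ {B0,B6} ∩ {B0,B7} = {B0}; idom=B0

Frontier:
  B4←B1: walk B1 to B0
  B4←B2: walk B2 to B0
  B5←B2: walk B2 to B0
  B5←B4: walk B4 to B0
  B6←B3: walk B3→B1 to B0
  B6←B4: walk B4 to B0
  B7←B5: walk B5 to B0
  B7←B6: walk B6 to B0
  B8←B5: walk B5 to B0
  B8←B6: walk B6 to B0
  B8←B7: walk B7 to B0
  DF(B0)=∅
  DF(B1)={B4,B6}
  DF(B2)={B4,B5}
  DF(B3)={B6}
  DF(B4)={B5,B6}
  DF(B5)={B7,B8}
  DF(B6)={B7,B8}
  DF(B7)={B8}
  DF(B8)=∅

φ for w: defs {B0,B1,B5}
  DF⁺ = {B4,B5,B6,B7,B8}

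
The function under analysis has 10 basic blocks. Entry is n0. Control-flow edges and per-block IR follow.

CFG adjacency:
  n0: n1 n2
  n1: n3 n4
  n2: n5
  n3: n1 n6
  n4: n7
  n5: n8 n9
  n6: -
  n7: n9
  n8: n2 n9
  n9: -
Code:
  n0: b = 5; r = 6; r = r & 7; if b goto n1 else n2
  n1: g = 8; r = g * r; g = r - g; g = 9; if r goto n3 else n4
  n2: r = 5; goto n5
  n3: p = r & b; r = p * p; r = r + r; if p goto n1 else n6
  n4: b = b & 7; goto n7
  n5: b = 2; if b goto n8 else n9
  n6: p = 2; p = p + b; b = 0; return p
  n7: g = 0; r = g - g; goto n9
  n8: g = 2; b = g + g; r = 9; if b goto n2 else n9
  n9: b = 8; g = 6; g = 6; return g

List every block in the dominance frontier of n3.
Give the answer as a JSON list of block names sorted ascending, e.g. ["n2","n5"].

Answer: ["n1"]

Derivation:
idom tree: n1←n0 n2←n0 n3←n1 n4←n1 n5←n2 n6←n3 n7←n4 n8←n5 n9←n0
Dom∩ at merges:
  n1: preds {n0,n3}: {n0} ∩ {n0,n1,n3} = {n0}; idom=n0
  n2: preds {n0,n8}: {n0} ∩ {n0,n2,n5,n8} = {n0}; idom=n0
  n9: preds {n5,n7,n8}: {n0,n2,n5} ∩ {n0,n1,n4,n7} ∩ {n0,n2,n5,n8} = {n0}; idom=n0

DF derivation:
  n1←n0: walk · to n0
  n1←n3: walk n3→n1 to n0
  n2←n0: walk · to n0
  n2←n8: walk n8→n5→n2 to n0
  n9←n5: walk n5→n2 to n0
  n9←n7: walk n7→n4→n1 to n0
  n9←n8: walk n8→n5→n2 to n0
  DF(n0)=∅
  DF(n1)={n1,n9}
  DF(n2)={n2,n9}
  DF(n3)={n1}
  DF(n4)={n9}
  DF(n5)={n2,n9}
  DF(n6)=∅
  DF(n7)={n9}
  DF(n8)={n2,n9}
  DF(n9)=∅

DF(n3) = ["n1"]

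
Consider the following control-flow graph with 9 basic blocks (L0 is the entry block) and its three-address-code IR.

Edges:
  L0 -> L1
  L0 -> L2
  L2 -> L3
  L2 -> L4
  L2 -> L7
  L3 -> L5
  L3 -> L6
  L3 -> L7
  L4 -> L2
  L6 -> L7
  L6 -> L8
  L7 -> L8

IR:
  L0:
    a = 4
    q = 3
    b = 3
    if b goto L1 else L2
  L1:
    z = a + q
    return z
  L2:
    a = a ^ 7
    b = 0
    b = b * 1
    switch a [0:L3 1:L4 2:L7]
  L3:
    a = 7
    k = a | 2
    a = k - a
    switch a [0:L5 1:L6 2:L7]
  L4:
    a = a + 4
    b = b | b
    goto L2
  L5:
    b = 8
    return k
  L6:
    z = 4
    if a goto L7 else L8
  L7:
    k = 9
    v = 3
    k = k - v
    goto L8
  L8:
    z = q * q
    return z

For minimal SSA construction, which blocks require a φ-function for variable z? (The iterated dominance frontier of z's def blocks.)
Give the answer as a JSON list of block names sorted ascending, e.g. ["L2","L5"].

Answer: ["L7", "L8"]

Working:
idom tree: L1←L0 L2←L0 L3←L2 L4←L2 L5←L3 L6←L3 L7←L2 L8←L2
Dom∩ at merges:
  L2: preds {L0,L4}: {L0} ∩ {L0,L2,L4} = {L0}; idom=L0
  L7: preds {L2,L3,L6}: {L0,L2} ∩ {L0,L2,L3} ∩ {L0,L2,L3,L6} = {L0,L2}; idom=L2
  L8: preds {L6,L7}: {L0,L2,L3,L6} ∩ {L0,L2,L7} = {L0,L2}; idom=L2

DF walk-up:
  L2←L0: walk · to L0
  L2←L4: walk L4→L2 to L0
  L7←L2: walk · to L2
  L7←L3: walk L3 to L2
  L7←L6: walk L6→L3 to L2
  L8←L6: walk L6→L3 to L2
  L8←L7: walk L7 to L2
  L0 → ∅
  L1 → ∅
  L2 → {L2}
  L3 → {L7,L8}
  L4 → {L2}
  L5 → ∅
  L6 → {L7,L8}
  L7 → {L8}
  L8 → ∅

φ for z: defs {L1,L6,L8}
  DF⁺ = {L7,L8}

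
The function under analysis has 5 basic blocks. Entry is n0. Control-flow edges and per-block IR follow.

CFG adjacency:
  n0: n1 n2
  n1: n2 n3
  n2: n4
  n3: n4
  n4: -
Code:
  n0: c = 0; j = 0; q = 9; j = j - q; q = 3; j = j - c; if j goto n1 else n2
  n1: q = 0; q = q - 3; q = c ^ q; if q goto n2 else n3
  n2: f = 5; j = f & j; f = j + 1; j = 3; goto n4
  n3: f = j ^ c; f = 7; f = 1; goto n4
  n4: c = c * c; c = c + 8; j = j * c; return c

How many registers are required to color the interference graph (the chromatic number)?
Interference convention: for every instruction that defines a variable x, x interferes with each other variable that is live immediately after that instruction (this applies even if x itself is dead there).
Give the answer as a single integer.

def/use:
  n0 def {c,j,q} use ∅
  n1 def {q} use {c}
  n2 def {f,j} use {j}
  n3 def {f} use {c,j}
  n4 def {c,j} use {c,j}

Backward fixpoint:
  n0 li=∅ lo={c,j}
  n1 li={c,j} lo={c,j}
  n2 li={c,j} lo={c,j}
  n3 li={c,j} lo={c,j}
  n4 li={c,j} lo=∅

Interference:
  c: {f,j,q}
  f: {c,j}
  j: {c,f,q}
  q: {c,j}

Colouring:
  clique {c,f,j} ⇒ need ≥ 3
  3-colouring: c0={c}  c1={j}  c2={f,q}
  χ = 3

Answer: 3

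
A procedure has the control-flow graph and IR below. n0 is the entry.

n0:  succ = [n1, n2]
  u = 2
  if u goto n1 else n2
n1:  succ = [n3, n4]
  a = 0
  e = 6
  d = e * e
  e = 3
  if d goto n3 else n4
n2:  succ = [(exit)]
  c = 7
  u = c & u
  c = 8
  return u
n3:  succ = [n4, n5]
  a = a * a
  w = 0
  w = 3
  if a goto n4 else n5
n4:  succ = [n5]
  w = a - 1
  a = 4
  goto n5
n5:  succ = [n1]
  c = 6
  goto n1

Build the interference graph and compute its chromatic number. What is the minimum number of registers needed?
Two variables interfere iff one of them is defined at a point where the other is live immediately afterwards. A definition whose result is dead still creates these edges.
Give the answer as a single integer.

Answer: 3

Analysis:
Block summaries:
  n0 def {u} use ∅
  n1 def {a,d,e} use ∅
  n2 def {c,u} use {u}
  n3 def {a,w} use {a}
  n4 def {a,w} use {a}
  n5 def {c} use ∅

Live sets:
  live n0: ∅→{u}
  live n1: ∅→{a}
  live n2: {u}→∅
  live n3: {a}→{a}
  live n4: {a}→∅
  live n5: ∅→∅

Interference:
  a: {d,e,w}
  c: {u}
  d: {a,e}
  e: {a,d}
  u: {c}
  w: {a}

Registers:
  {a,d,e} pairwise interfere (3-clique) ⇒ χ ≥ 3
  3-colouring: c0={a,c}  c1={d,u,w}  c2={e}
  χ = 3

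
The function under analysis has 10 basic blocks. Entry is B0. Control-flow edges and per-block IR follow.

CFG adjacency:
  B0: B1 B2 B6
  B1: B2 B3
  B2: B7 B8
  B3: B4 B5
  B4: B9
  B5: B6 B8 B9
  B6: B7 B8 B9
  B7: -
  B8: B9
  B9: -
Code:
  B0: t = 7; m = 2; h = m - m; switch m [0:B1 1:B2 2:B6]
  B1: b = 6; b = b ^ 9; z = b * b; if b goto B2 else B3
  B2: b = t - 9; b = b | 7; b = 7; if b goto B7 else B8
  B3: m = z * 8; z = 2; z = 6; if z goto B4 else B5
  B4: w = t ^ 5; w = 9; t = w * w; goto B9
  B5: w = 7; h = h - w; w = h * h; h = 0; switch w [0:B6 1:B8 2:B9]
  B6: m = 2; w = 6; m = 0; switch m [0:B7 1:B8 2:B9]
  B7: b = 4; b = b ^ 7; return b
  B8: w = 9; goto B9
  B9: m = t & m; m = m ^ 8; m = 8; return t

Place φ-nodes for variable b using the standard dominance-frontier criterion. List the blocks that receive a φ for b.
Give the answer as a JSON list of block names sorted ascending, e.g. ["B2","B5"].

idom tree: B1←B0 B2←B0 B3←B1 B4←B3 B5←B3 B6←B0 B7←B0 B8←B0 B9←B0
Dom∩ at merges:
  B2: preds {B0,B1}: {B0} ∩ {B0,B1} = {B0}; idom=B0
  B6: preds {B0,B5}: {B0} ∩ {B0,B1,B3,B5} = {B0}; idom=B0
  B7: preds {B2,B6}: {B0,B2} ∩ {B0,B6} = {B0}; idom=B0
  B8: preds {B2,B5,B6}: {B0,B2} ∩ {B0,B1,B3,B5} ∩ {B0,B6} = {B0}; idom=B0
  B9: preds {B4,B5,B6,B8}: {B0,B1,B3,B4} ∩ {B0,B1,B3,B5} ∩ {B0,B6} ∩ {B0,B8} = {B0}; idom=B0

DF derivation:
  B2←B0: walk · to B0
  B2←B1: walk B1 to B0
  B6←B0: walk · to B0
  B6←B5: walk B5→B3→B1 to B0
  B7←B2: walk B2 to B0
  B7←B6: walk B6 to B0
  B8←B2: walk B2 to B0
  B8←B5: walk B5→B3→B1 to B0
  B8←B6: walk B6 to B0
  B9←B4: walk B4→B3→B1 to B0
  B9←B5: walk B5→B3→B1 to B0
  B9←B6: walk B6 to B0
  B9←B8: walk B8 to B0
  B0: DF=∅
  B1: DF={B2,B6,B8,B9}
  B2: DF={B7,B8}
  B3: DF={B6,B8,B9}
  B4: DF={B9}
  B5: DF={B6,B8,B9}
  B6: DF={B7,B8,B9}
  B7: DF=∅
  B8: DF={B9}
  B9: DF=∅

φ for b: defs {B1,B2,B7}
  DF⁺ = {B2,B6,B7,B8,B9}

Answer: ["B2", "B6", "B7", "B8", "B9"]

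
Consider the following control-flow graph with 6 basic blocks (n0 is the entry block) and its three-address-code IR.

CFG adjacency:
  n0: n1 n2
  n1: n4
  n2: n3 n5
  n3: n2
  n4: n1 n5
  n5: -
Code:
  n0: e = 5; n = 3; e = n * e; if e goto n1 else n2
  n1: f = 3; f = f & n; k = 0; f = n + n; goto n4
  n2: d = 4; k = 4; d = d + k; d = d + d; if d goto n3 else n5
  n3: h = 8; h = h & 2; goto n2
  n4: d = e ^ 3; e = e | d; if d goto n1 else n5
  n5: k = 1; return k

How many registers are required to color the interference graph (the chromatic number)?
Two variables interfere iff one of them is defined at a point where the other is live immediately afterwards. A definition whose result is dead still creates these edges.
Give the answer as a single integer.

Answer: 4

Derivation:
Block summaries:
  n0: {e,n} / ∅
  n1: {f,k} / {n}
  n2: {d,k} / ∅
  n3: {h} / ∅
  n4: {d,e} / {e}
  n5: {k} / ∅

Backward fixpoint:
  n0 li=∅ lo={e,n}
  n1 li={e,n} lo={e,n}
  n2 li=∅ lo=∅
  n3 li=∅ lo=∅
  n4 li={e,n} lo={e,n}
  n5 li=∅ lo=∅

Interfere edges:
  d↔{e,k,n}
  e↔{d,f,k,n}
  f↔{e,n}
  h↔∅
  k↔{d,e,n}
  n↔{d,e,f,k}

Chromatic number:
  lower bound: {d,e,k,n} mutually conflict ⇒ χ ≥ 4
  4-colouring: R0={e,h}  R1={n}  R2={d,f}  R3={k}
  χ = 4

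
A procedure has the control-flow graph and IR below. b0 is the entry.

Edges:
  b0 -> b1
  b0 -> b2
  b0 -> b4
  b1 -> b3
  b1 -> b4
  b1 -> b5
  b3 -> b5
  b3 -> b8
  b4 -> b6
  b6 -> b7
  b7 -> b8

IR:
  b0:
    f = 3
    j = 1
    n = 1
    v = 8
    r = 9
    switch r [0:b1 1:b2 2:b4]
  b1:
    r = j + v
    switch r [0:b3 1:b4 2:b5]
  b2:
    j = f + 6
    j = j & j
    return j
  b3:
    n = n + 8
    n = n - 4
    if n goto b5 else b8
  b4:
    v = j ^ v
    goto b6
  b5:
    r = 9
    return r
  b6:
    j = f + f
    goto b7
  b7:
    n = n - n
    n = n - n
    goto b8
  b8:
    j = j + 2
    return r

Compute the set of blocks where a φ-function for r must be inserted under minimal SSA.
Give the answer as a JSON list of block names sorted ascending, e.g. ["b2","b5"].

idom tree: b1←b0 b2←b0 b3←b1 b4←b0 b5←b1 b6←b4 b7←b6 b8←b0
Dom∩ at merges:
  b4: preds {b0,b1}: {b0} ∩ {b0,b1} = {b0}; idom=b0
  b5: preds {b1,b3}: {b0,b1} ∩ {b0,b1,b3} = {b0,b1}; idom=b1
  b8: preds {b3,b7}: {b0,b1,b3} ∩ {b0,b4,b6,b7} = {b0}; idom=b0

DF derivation:
  b4←b0: walk · to b0
  b4←b1: walk b1 to b0
  b5←b1: walk · to b1
  b5←b3: walk b3 to b1
  b8←b3: walk b3→b1 to b0
  b8←b7: walk b7→b6→b4 to b0
  DF(b0)=∅
  DF(b1)={b4,b8}
  DF(b2)=∅
  DF(b3)={b5,b8}
  DF(b4)={b8}
  DF(b5)=∅
  DF(b6)={b8}
  DF(b7)={b8}
  DF(b8)=∅

φ for r: defs {b0,b1,b5}
  DF⁺ = {b4,b8}

Answer: ["b4", "b8"]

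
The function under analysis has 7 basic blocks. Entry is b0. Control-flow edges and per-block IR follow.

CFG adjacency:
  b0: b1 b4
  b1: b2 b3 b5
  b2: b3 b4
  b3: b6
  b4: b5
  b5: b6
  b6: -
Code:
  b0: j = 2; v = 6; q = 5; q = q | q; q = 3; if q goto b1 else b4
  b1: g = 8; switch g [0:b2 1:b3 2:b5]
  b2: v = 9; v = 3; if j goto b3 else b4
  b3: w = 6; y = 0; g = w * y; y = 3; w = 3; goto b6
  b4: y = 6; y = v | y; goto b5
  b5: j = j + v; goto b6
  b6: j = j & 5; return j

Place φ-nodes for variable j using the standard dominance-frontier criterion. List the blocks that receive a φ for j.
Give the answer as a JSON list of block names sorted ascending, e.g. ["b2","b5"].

Answer: ["b6"]

Analysis:
idom tree: b1←b0 b2←b1 b3←b1 b4←b0 b5←b0 b6←b0
Join-block Dom:
  b3: preds {b1,b2}: {b0,b1} ∩ {b0,b1,b2} = {b0,b1}; idom=b1
  b4: preds {b0,b2}: {b0} ∩ {b0,b1,b2} = {b0}; idom=b0
  b5: preds {b1,b4}: {b0,b1} ∩ {b0,b4} = {b0}; idom=b0
  b6: preds {b3,b5}: {b0,b1,b3} ∩ {b0,b5} = {b0}; idom=b0

DF walk-up:
  join b3 pred b1: · stop@b1
  join b3 pred b2: b2 stop@b1
  join b4 pred b0: · stop@b0
  join b4 pred b2: b2→b1 stop@b0
  join b5 pred b1: b1 stop@b0
  join b5 pred b4: b4 stop@b0
  join b6 pred b3: b3→b1 stop@b0
  join b6 pred b5: b5 stop@b0
  DF(b0)=∅
  DF(b1)={b4,b5,b6}
  DF(b2)={b3,b4}
  DF(b3)={b6}
  DF(b4)={b5}
  DF(b5)={b6}
  DF(b6)=∅

φ for j: defs {b0,b5,b6}
  DF⁺ = {b6}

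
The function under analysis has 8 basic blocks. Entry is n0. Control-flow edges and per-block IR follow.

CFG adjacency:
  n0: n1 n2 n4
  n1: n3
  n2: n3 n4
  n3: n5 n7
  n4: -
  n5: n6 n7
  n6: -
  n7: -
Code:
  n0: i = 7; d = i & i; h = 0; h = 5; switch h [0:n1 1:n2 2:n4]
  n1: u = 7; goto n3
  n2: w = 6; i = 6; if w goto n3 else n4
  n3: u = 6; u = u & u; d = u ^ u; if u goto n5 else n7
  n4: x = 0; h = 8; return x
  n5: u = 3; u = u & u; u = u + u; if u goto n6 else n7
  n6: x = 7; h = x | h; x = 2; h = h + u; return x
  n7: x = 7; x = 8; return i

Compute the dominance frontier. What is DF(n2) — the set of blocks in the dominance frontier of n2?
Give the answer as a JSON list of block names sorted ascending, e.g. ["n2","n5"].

Answer: ["n3", "n4"]

Analysis:
idom tree: n1←n0 n2←n0 n3←n0 n4←n0 n5←n3 n6←n5 n7←n3
Dom at joins:
  n3: preds {n1,n2}: {n0,n1} ∩ {n0,n2} = {n0}; idom=n0
  n4: preds {n0,n2}: {n0} ∩ {n0,n2} = {n0}; idom=n0
  n7: preds {n3,n5}: {n0,n3} ∩ {n0,n3,n5} = {n0,n3}; idom=n3

Frontier:
  join n3 pred n1: n1 stop@n0
  join n3 pred n2: n2 stop@n0
  join n4 pred n0: · stop@n0
  join n4 pred n2: n2 stop@n0
  join n7 pred n3: · stop@n3
  join n7 pred n5: n5 stop@n3
  DF(n0)=∅
  DF(n1)={n3}
  DF(n2)={n3,n4}
  DF(n3)=∅
  DF(n4)=∅
  DF(n5)={n7}
  DF(n6)=∅
  DF(n7)=∅

DF(n2) = ["n3", "n4"]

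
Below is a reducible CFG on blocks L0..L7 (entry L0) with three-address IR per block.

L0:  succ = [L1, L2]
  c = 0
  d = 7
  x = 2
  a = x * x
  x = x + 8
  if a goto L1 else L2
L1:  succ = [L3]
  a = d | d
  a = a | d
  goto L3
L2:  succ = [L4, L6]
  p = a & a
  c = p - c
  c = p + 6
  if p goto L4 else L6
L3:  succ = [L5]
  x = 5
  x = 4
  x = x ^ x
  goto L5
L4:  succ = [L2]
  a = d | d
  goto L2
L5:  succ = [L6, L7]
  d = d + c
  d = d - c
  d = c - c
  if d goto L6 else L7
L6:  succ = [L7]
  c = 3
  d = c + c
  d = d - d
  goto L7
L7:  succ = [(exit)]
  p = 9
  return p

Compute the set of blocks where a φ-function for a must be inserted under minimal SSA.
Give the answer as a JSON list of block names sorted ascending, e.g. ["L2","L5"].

Answer: ["L2", "L6", "L7"]

Working:
idom tree: L1←L0 L2←L0 L3←L1 L4←L2 L5←L3 L6←L0 L7←L0
Dom∩ at merges:
  L2: preds {L0,L4}: {L0} ∩ {L0,L2,L4} = {L0}; idom=L0
  L6: preds {L2,L5}: {L0,L2} ∩ {L0,L1,L3,L5} = {L0}; idom=L0
  L7: preds {L5,L6}: {L0,L1,L3,L5} ∩ {L0,L6} = {L0}; idom=L0

Frontier:
  L2←L0: walk · to L0
  L2←L4: walk L4→L2 to L0
  L6←L2: walk L2 to L0
  L6←L5: walk L5→L3→L1 to L0
  L7←L5: walk L5→L3→L1 to L0
  L7←L6: walk L6 to L0
  DF(L0)=∅
  DF(L1)={L6,L7}
  DF(L2)={L2,L6}
  DF(L3)={L6,L7}
  DF(L4)={L2}
  DF(L5)={L6,L7}
  DF(L6)={L7}
  DF(L7)=∅

φ for a: defs {L0,L1,L4}
  DF⁺ = {L2,L6,L7}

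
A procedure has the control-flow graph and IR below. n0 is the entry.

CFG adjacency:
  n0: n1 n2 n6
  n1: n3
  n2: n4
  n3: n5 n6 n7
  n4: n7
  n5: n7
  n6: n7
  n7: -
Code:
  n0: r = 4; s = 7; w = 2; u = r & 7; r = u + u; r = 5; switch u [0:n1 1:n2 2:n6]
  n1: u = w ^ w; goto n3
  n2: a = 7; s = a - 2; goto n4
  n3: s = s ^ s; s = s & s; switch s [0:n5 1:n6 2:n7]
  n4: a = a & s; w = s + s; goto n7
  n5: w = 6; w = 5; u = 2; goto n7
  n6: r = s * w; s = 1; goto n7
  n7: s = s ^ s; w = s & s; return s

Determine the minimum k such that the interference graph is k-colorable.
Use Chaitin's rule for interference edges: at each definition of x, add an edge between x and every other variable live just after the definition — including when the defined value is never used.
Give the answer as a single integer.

def/use:
  n0: def={r,s,u,w} ue=∅
  n1: def={u} ue={w}
  n2: def={a,s} ue=∅
  n3: def={s} ue={s}
  n4: def={a,w} ue={a,s}
  n5: def={u,w} ue=∅
  n6: def={r,s} ue={s,w}
  n7: def={s,w} ue={s}

Live sets:
  live n0: ∅→{s,w}
  live n1: {s,w}→{s,w}
  live n2: ∅→{a,s}
  live n3: {s,w}→{s,w}
  live n4: {a,s}→{s}
  live n5: {s}→{s}
  live n6: {s,w}→{s}
  live n7: {s}→∅

Interference:
  a↔{s}
  r↔{s,u,w}
  s↔{a,r,u,w}
  u↔{r,s,w}
  w↔{r,s,u}

Registers:
  lower bound: {r,s,u,w} mutually conflict ⇒ χ ≥ 4
  assign a→r1 r→r1 s→r0 u→r2 w→r3 — no edge inside a register ⇒ χ ≤ 4
  χ = 4

Answer: 4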